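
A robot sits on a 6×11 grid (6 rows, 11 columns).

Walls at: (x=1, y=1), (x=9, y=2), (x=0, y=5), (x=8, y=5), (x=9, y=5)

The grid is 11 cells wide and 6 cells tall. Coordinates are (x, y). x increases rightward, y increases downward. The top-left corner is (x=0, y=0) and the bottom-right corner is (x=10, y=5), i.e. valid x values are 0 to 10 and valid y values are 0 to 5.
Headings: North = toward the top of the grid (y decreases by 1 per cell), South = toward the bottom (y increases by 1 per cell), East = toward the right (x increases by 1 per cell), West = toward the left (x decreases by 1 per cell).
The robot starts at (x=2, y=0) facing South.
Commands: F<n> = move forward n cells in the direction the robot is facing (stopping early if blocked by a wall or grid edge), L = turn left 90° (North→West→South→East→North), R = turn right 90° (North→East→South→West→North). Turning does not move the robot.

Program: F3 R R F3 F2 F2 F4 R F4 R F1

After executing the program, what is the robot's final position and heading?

Answer: Final position: (x=6, y=1), facing South

Derivation:
Start: (x=2, y=0), facing South
  F3: move forward 3, now at (x=2, y=3)
  R: turn right, now facing West
  R: turn right, now facing North
  F3: move forward 3, now at (x=2, y=0)
  F2: move forward 0/2 (blocked), now at (x=2, y=0)
  F2: move forward 0/2 (blocked), now at (x=2, y=0)
  F4: move forward 0/4 (blocked), now at (x=2, y=0)
  R: turn right, now facing East
  F4: move forward 4, now at (x=6, y=0)
  R: turn right, now facing South
  F1: move forward 1, now at (x=6, y=1)
Final: (x=6, y=1), facing South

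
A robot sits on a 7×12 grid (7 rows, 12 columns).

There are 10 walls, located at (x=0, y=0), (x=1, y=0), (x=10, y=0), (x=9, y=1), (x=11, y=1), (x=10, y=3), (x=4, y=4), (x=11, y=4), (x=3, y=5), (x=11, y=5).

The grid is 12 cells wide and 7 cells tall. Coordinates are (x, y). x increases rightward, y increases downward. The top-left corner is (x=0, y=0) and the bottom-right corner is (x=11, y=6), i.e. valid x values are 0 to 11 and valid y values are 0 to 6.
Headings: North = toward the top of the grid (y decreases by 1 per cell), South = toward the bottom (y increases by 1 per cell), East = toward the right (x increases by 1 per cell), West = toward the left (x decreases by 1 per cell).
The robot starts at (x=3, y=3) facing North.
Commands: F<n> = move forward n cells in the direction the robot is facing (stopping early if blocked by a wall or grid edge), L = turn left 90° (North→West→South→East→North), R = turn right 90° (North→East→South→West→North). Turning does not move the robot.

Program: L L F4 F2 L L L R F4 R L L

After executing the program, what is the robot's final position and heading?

Answer: Final position: (x=3, y=0), facing West

Derivation:
Start: (x=3, y=3), facing North
  L: turn left, now facing West
  L: turn left, now facing South
  F4: move forward 1/4 (blocked), now at (x=3, y=4)
  F2: move forward 0/2 (blocked), now at (x=3, y=4)
  L: turn left, now facing East
  L: turn left, now facing North
  L: turn left, now facing West
  R: turn right, now facing North
  F4: move forward 4, now at (x=3, y=0)
  R: turn right, now facing East
  L: turn left, now facing North
  L: turn left, now facing West
Final: (x=3, y=0), facing West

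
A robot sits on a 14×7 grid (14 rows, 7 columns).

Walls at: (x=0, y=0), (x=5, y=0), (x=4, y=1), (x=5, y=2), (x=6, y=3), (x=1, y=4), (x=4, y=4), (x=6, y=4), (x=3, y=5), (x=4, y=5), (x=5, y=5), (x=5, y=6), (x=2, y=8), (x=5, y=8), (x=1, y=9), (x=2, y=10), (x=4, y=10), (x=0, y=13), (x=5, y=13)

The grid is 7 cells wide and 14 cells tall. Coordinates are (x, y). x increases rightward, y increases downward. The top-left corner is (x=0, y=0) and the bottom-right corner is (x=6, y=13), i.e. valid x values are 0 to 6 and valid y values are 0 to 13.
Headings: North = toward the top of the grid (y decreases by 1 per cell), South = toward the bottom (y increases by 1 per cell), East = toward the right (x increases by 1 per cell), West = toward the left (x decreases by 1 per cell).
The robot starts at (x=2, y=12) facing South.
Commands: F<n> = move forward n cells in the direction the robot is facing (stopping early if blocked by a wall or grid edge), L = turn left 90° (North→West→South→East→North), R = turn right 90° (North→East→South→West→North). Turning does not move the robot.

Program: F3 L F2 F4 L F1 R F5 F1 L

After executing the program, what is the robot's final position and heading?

Answer: Final position: (x=6, y=12), facing North

Derivation:
Start: (x=2, y=12), facing South
  F3: move forward 1/3 (blocked), now at (x=2, y=13)
  L: turn left, now facing East
  F2: move forward 2, now at (x=4, y=13)
  F4: move forward 0/4 (blocked), now at (x=4, y=13)
  L: turn left, now facing North
  F1: move forward 1, now at (x=4, y=12)
  R: turn right, now facing East
  F5: move forward 2/5 (blocked), now at (x=6, y=12)
  F1: move forward 0/1 (blocked), now at (x=6, y=12)
  L: turn left, now facing North
Final: (x=6, y=12), facing North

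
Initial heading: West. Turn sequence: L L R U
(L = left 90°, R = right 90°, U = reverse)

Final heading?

Answer: Final heading: North

Derivation:
Start: West
  L (left (90° counter-clockwise)) -> South
  L (left (90° counter-clockwise)) -> East
  R (right (90° clockwise)) -> South
  U (U-turn (180°)) -> North
Final: North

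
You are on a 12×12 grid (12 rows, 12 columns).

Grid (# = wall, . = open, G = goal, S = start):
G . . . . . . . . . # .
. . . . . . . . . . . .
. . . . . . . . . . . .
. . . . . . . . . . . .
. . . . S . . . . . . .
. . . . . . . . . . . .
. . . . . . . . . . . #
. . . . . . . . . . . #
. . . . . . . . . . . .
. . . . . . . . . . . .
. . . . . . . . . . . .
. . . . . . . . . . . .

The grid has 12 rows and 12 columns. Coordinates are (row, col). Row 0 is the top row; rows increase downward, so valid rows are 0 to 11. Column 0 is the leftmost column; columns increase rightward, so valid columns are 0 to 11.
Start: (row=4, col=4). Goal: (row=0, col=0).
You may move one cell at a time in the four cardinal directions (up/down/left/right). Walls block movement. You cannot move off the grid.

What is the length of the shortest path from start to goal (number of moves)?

BFS from (row=4, col=4) until reaching (row=0, col=0):
  Distance 0: (row=4, col=4)
  Distance 1: (row=3, col=4), (row=4, col=3), (row=4, col=5), (row=5, col=4)
  Distance 2: (row=2, col=4), (row=3, col=3), (row=3, col=5), (row=4, col=2), (row=4, col=6), (row=5, col=3), (row=5, col=5), (row=6, col=4)
  Distance 3: (row=1, col=4), (row=2, col=3), (row=2, col=5), (row=3, col=2), (row=3, col=6), (row=4, col=1), (row=4, col=7), (row=5, col=2), (row=5, col=6), (row=6, col=3), (row=6, col=5), (row=7, col=4)
  Distance 4: (row=0, col=4), (row=1, col=3), (row=1, col=5), (row=2, col=2), (row=2, col=6), (row=3, col=1), (row=3, col=7), (row=4, col=0), (row=4, col=8), (row=5, col=1), (row=5, col=7), (row=6, col=2), (row=6, col=6), (row=7, col=3), (row=7, col=5), (row=8, col=4)
  Distance 5: (row=0, col=3), (row=0, col=5), (row=1, col=2), (row=1, col=6), (row=2, col=1), (row=2, col=7), (row=3, col=0), (row=3, col=8), (row=4, col=9), (row=5, col=0), (row=5, col=8), (row=6, col=1), (row=6, col=7), (row=7, col=2), (row=7, col=6), (row=8, col=3), (row=8, col=5), (row=9, col=4)
  Distance 6: (row=0, col=2), (row=0, col=6), (row=1, col=1), (row=1, col=7), (row=2, col=0), (row=2, col=8), (row=3, col=9), (row=4, col=10), (row=5, col=9), (row=6, col=0), (row=6, col=8), (row=7, col=1), (row=7, col=7), (row=8, col=2), (row=8, col=6), (row=9, col=3), (row=9, col=5), (row=10, col=4)
  Distance 7: (row=0, col=1), (row=0, col=7), (row=1, col=0), (row=1, col=8), (row=2, col=9), (row=3, col=10), (row=4, col=11), (row=5, col=10), (row=6, col=9), (row=7, col=0), (row=7, col=8), (row=8, col=1), (row=8, col=7), (row=9, col=2), (row=9, col=6), (row=10, col=3), (row=10, col=5), (row=11, col=4)
  Distance 8: (row=0, col=0), (row=0, col=8), (row=1, col=9), (row=2, col=10), (row=3, col=11), (row=5, col=11), (row=6, col=10), (row=7, col=9), (row=8, col=0), (row=8, col=8), (row=9, col=1), (row=9, col=7), (row=10, col=2), (row=10, col=6), (row=11, col=3), (row=11, col=5)  <- goal reached here
One shortest path (8 moves): (row=4, col=4) -> (row=4, col=3) -> (row=4, col=2) -> (row=4, col=1) -> (row=4, col=0) -> (row=3, col=0) -> (row=2, col=0) -> (row=1, col=0) -> (row=0, col=0)

Answer: Shortest path length: 8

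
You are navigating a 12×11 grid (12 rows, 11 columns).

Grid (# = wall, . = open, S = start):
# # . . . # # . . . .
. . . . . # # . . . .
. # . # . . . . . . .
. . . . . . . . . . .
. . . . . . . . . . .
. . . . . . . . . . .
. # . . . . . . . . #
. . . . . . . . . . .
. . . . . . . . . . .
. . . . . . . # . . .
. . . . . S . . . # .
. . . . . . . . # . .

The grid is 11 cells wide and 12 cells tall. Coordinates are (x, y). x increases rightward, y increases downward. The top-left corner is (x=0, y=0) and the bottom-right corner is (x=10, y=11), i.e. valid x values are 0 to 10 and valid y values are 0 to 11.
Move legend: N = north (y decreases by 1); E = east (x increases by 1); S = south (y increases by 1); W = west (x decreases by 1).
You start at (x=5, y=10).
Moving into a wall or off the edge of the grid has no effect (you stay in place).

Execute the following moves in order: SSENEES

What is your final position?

Answer: Final position: (x=8, y=10)

Derivation:
Start: (x=5, y=10)
  S (south): (x=5, y=10) -> (x=5, y=11)
  S (south): blocked, stay at (x=5, y=11)
  E (east): (x=5, y=11) -> (x=6, y=11)
  N (north): (x=6, y=11) -> (x=6, y=10)
  E (east): (x=6, y=10) -> (x=7, y=10)
  E (east): (x=7, y=10) -> (x=8, y=10)
  S (south): blocked, stay at (x=8, y=10)
Final: (x=8, y=10)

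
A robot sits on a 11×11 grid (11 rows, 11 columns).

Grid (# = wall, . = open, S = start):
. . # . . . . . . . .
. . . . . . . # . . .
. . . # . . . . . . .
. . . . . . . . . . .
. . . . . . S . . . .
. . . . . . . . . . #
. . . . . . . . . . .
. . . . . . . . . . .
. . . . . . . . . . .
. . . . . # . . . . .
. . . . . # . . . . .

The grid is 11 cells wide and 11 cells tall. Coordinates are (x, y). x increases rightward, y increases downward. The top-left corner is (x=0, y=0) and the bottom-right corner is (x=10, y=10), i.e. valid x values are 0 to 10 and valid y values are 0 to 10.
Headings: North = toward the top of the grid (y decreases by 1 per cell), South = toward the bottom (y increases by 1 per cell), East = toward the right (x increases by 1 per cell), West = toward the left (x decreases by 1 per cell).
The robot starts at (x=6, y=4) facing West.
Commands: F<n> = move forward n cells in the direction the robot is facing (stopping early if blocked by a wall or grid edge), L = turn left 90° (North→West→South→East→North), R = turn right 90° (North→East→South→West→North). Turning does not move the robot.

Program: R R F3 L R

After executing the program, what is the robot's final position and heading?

Answer: Final position: (x=9, y=4), facing East

Derivation:
Start: (x=6, y=4), facing West
  R: turn right, now facing North
  R: turn right, now facing East
  F3: move forward 3, now at (x=9, y=4)
  L: turn left, now facing North
  R: turn right, now facing East
Final: (x=9, y=4), facing East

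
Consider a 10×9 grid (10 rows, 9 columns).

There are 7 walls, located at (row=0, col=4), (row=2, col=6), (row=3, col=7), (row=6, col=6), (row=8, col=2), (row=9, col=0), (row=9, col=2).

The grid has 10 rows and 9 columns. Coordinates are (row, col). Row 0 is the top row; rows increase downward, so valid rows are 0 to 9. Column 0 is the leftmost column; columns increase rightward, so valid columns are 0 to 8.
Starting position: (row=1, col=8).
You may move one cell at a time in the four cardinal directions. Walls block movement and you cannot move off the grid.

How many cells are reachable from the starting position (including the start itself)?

Answer: Reachable cells: 83

Derivation:
BFS flood-fill from (row=1, col=8):
  Distance 0: (row=1, col=8)
  Distance 1: (row=0, col=8), (row=1, col=7), (row=2, col=8)
  Distance 2: (row=0, col=7), (row=1, col=6), (row=2, col=7), (row=3, col=8)
  Distance 3: (row=0, col=6), (row=1, col=5), (row=4, col=8)
  Distance 4: (row=0, col=5), (row=1, col=4), (row=2, col=5), (row=4, col=7), (row=5, col=8)
  Distance 5: (row=1, col=3), (row=2, col=4), (row=3, col=5), (row=4, col=6), (row=5, col=7), (row=6, col=8)
  Distance 6: (row=0, col=3), (row=1, col=2), (row=2, col=3), (row=3, col=4), (row=3, col=6), (row=4, col=5), (row=5, col=6), (row=6, col=7), (row=7, col=8)
  Distance 7: (row=0, col=2), (row=1, col=1), (row=2, col=2), (row=3, col=3), (row=4, col=4), (row=5, col=5), (row=7, col=7), (row=8, col=8)
  Distance 8: (row=0, col=1), (row=1, col=0), (row=2, col=1), (row=3, col=2), (row=4, col=3), (row=5, col=4), (row=6, col=5), (row=7, col=6), (row=8, col=7), (row=9, col=8)
  Distance 9: (row=0, col=0), (row=2, col=0), (row=3, col=1), (row=4, col=2), (row=5, col=3), (row=6, col=4), (row=7, col=5), (row=8, col=6), (row=9, col=7)
  Distance 10: (row=3, col=0), (row=4, col=1), (row=5, col=2), (row=6, col=3), (row=7, col=4), (row=8, col=5), (row=9, col=6)
  Distance 11: (row=4, col=0), (row=5, col=1), (row=6, col=2), (row=7, col=3), (row=8, col=4), (row=9, col=5)
  Distance 12: (row=5, col=0), (row=6, col=1), (row=7, col=2), (row=8, col=3), (row=9, col=4)
  Distance 13: (row=6, col=0), (row=7, col=1), (row=9, col=3)
  Distance 14: (row=7, col=0), (row=8, col=1)
  Distance 15: (row=8, col=0), (row=9, col=1)
Total reachable: 83 (grid has 83 open cells total)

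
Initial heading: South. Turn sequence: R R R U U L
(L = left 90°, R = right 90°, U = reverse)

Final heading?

Answer: Final heading: North

Derivation:
Start: South
  R (right (90° clockwise)) -> West
  R (right (90° clockwise)) -> North
  R (right (90° clockwise)) -> East
  U (U-turn (180°)) -> West
  U (U-turn (180°)) -> East
  L (left (90° counter-clockwise)) -> North
Final: North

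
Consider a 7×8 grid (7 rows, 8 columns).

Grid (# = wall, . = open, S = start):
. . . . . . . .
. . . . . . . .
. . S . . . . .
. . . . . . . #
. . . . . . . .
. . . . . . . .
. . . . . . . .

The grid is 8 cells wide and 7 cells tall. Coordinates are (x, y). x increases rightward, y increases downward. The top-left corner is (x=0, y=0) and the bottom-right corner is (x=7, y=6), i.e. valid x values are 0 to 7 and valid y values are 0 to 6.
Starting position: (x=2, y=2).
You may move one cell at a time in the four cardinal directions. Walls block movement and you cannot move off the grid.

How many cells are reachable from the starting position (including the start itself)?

BFS flood-fill from (x=2, y=2):
  Distance 0: (x=2, y=2)
  Distance 1: (x=2, y=1), (x=1, y=2), (x=3, y=2), (x=2, y=3)
  Distance 2: (x=2, y=0), (x=1, y=1), (x=3, y=1), (x=0, y=2), (x=4, y=2), (x=1, y=3), (x=3, y=3), (x=2, y=4)
  Distance 3: (x=1, y=0), (x=3, y=0), (x=0, y=1), (x=4, y=1), (x=5, y=2), (x=0, y=3), (x=4, y=3), (x=1, y=4), (x=3, y=4), (x=2, y=5)
  Distance 4: (x=0, y=0), (x=4, y=0), (x=5, y=1), (x=6, y=2), (x=5, y=3), (x=0, y=4), (x=4, y=4), (x=1, y=5), (x=3, y=5), (x=2, y=6)
  Distance 5: (x=5, y=0), (x=6, y=1), (x=7, y=2), (x=6, y=3), (x=5, y=4), (x=0, y=5), (x=4, y=5), (x=1, y=6), (x=3, y=6)
  Distance 6: (x=6, y=0), (x=7, y=1), (x=6, y=4), (x=5, y=5), (x=0, y=6), (x=4, y=6)
  Distance 7: (x=7, y=0), (x=7, y=4), (x=6, y=5), (x=5, y=6)
  Distance 8: (x=7, y=5), (x=6, y=6)
  Distance 9: (x=7, y=6)
Total reachable: 55 (grid has 55 open cells total)

Answer: Reachable cells: 55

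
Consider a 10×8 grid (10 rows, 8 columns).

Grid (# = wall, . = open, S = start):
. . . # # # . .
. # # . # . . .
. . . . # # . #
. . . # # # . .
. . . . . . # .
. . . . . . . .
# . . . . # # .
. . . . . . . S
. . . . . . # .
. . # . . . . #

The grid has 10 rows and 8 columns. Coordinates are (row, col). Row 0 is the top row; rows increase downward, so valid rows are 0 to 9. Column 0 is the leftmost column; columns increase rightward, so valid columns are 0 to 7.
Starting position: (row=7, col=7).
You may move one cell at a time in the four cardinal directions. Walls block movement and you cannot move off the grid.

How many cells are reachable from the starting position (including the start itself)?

BFS flood-fill from (row=7, col=7):
  Distance 0: (row=7, col=7)
  Distance 1: (row=6, col=7), (row=7, col=6), (row=8, col=7)
  Distance 2: (row=5, col=7), (row=7, col=5)
  Distance 3: (row=4, col=7), (row=5, col=6), (row=7, col=4), (row=8, col=5)
  Distance 4: (row=3, col=7), (row=5, col=5), (row=6, col=4), (row=7, col=3), (row=8, col=4), (row=9, col=5)
  Distance 5: (row=3, col=6), (row=4, col=5), (row=5, col=4), (row=6, col=3), (row=7, col=2), (row=8, col=3), (row=9, col=4), (row=9, col=6)
  Distance 6: (row=2, col=6), (row=4, col=4), (row=5, col=3), (row=6, col=2), (row=7, col=1), (row=8, col=2), (row=9, col=3)
  Distance 7: (row=1, col=6), (row=4, col=3), (row=5, col=2), (row=6, col=1), (row=7, col=0), (row=8, col=1)
  Distance 8: (row=0, col=6), (row=1, col=5), (row=1, col=7), (row=4, col=2), (row=5, col=1), (row=8, col=0), (row=9, col=1)
  Distance 9: (row=0, col=7), (row=3, col=2), (row=4, col=1), (row=5, col=0), (row=9, col=0)
  Distance 10: (row=2, col=2), (row=3, col=1), (row=4, col=0)
  Distance 11: (row=2, col=1), (row=2, col=3), (row=3, col=0)
  Distance 12: (row=1, col=3), (row=2, col=0)
  Distance 13: (row=1, col=0)
  Distance 14: (row=0, col=0)
  Distance 15: (row=0, col=1)
  Distance 16: (row=0, col=2)
Total reachable: 61 (grid has 61 open cells total)

Answer: Reachable cells: 61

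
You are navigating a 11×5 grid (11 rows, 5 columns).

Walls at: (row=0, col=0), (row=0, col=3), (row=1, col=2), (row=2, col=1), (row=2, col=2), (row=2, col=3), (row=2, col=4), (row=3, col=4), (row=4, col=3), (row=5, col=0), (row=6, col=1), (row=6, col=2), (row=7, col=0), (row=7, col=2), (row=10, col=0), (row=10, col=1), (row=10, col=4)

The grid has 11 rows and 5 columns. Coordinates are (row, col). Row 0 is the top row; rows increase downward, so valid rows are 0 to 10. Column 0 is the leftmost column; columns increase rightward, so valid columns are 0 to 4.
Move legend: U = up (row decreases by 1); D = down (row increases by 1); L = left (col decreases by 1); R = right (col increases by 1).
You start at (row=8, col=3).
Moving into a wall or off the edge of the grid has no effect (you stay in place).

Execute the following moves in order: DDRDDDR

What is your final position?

Start: (row=8, col=3)
  D (down): (row=8, col=3) -> (row=9, col=3)
  D (down): (row=9, col=3) -> (row=10, col=3)
  R (right): blocked, stay at (row=10, col=3)
  [×3]D (down): blocked, stay at (row=10, col=3)
  R (right): blocked, stay at (row=10, col=3)
Final: (row=10, col=3)

Answer: Final position: (row=10, col=3)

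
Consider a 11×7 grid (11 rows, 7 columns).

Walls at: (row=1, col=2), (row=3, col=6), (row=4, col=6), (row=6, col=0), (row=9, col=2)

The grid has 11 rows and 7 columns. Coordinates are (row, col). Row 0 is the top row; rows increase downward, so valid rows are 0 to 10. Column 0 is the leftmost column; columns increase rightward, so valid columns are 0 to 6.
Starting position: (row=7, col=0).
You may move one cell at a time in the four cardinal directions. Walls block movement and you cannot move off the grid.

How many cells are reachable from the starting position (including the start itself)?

BFS flood-fill from (row=7, col=0):
  Distance 0: (row=7, col=0)
  Distance 1: (row=7, col=1), (row=8, col=0)
  Distance 2: (row=6, col=1), (row=7, col=2), (row=8, col=1), (row=9, col=0)
  Distance 3: (row=5, col=1), (row=6, col=2), (row=7, col=3), (row=8, col=2), (row=9, col=1), (row=10, col=0)
  Distance 4: (row=4, col=1), (row=5, col=0), (row=5, col=2), (row=6, col=3), (row=7, col=4), (row=8, col=3), (row=10, col=1)
  Distance 5: (row=3, col=1), (row=4, col=0), (row=4, col=2), (row=5, col=3), (row=6, col=4), (row=7, col=5), (row=8, col=4), (row=9, col=3), (row=10, col=2)
  Distance 6: (row=2, col=1), (row=3, col=0), (row=3, col=2), (row=4, col=3), (row=5, col=4), (row=6, col=5), (row=7, col=6), (row=8, col=5), (row=9, col=4), (row=10, col=3)
  Distance 7: (row=1, col=1), (row=2, col=0), (row=2, col=2), (row=3, col=3), (row=4, col=4), (row=5, col=5), (row=6, col=6), (row=8, col=6), (row=9, col=5), (row=10, col=4)
  Distance 8: (row=0, col=1), (row=1, col=0), (row=2, col=3), (row=3, col=4), (row=4, col=5), (row=5, col=6), (row=9, col=6), (row=10, col=5)
  Distance 9: (row=0, col=0), (row=0, col=2), (row=1, col=3), (row=2, col=4), (row=3, col=5), (row=10, col=6)
  Distance 10: (row=0, col=3), (row=1, col=4), (row=2, col=5)
  Distance 11: (row=0, col=4), (row=1, col=5), (row=2, col=6)
  Distance 12: (row=0, col=5), (row=1, col=6)
  Distance 13: (row=0, col=6)
Total reachable: 72 (grid has 72 open cells total)

Answer: Reachable cells: 72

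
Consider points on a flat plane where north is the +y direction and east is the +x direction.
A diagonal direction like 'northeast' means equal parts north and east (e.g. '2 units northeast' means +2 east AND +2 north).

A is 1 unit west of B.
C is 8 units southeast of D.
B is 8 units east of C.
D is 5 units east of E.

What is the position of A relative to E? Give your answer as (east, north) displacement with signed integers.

Place E at the origin (east=0, north=0).
  D is 5 units east of E: delta (east=+5, north=+0); D at (east=5, north=0).
  C is 8 units southeast of D: delta (east=+8, north=-8); C at (east=13, north=-8).
  B is 8 units east of C: delta (east=+8, north=+0); B at (east=21, north=-8).
  A is 1 unit west of B: delta (east=-1, north=+0); A at (east=20, north=-8).
Therefore A relative to E: (east=20, north=-8).

Answer: A is at (east=20, north=-8) relative to E.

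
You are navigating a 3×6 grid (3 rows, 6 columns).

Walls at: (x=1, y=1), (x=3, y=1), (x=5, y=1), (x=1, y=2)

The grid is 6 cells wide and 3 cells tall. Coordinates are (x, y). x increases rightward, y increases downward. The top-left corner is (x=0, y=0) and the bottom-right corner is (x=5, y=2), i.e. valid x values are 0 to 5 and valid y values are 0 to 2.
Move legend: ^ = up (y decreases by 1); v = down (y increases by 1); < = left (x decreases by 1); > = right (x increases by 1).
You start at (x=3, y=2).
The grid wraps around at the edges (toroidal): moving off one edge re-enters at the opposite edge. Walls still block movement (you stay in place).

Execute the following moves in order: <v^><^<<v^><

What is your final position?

Answer: Final position: (x=2, y=1)

Derivation:
Start: (x=3, y=2)
  < (left): (x=3, y=2) -> (x=2, y=2)
  v (down): (x=2, y=2) -> (x=2, y=0)
  ^ (up): (x=2, y=0) -> (x=2, y=2)
  > (right): (x=2, y=2) -> (x=3, y=2)
  < (left): (x=3, y=2) -> (x=2, y=2)
  ^ (up): (x=2, y=2) -> (x=2, y=1)
  < (left): blocked, stay at (x=2, y=1)
  < (left): blocked, stay at (x=2, y=1)
  v (down): (x=2, y=1) -> (x=2, y=2)
  ^ (up): (x=2, y=2) -> (x=2, y=1)
  > (right): blocked, stay at (x=2, y=1)
  < (left): blocked, stay at (x=2, y=1)
Final: (x=2, y=1)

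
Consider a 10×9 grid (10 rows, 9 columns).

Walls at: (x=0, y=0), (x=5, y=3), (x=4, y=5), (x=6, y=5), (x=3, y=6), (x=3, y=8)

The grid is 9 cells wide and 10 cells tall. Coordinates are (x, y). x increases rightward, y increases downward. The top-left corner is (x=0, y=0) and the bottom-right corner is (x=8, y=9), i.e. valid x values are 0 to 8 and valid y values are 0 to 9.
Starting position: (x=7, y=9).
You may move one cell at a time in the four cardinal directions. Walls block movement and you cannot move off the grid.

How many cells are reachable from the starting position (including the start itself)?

BFS flood-fill from (x=7, y=9):
  Distance 0: (x=7, y=9)
  Distance 1: (x=7, y=8), (x=6, y=9), (x=8, y=9)
  Distance 2: (x=7, y=7), (x=6, y=8), (x=8, y=8), (x=5, y=9)
  Distance 3: (x=7, y=6), (x=6, y=7), (x=8, y=7), (x=5, y=8), (x=4, y=9)
  Distance 4: (x=7, y=5), (x=6, y=6), (x=8, y=6), (x=5, y=7), (x=4, y=8), (x=3, y=9)
  Distance 5: (x=7, y=4), (x=8, y=5), (x=5, y=6), (x=4, y=7), (x=2, y=9)
  Distance 6: (x=7, y=3), (x=6, y=4), (x=8, y=4), (x=5, y=5), (x=4, y=6), (x=3, y=7), (x=2, y=8), (x=1, y=9)
  Distance 7: (x=7, y=2), (x=6, y=3), (x=8, y=3), (x=5, y=4), (x=2, y=7), (x=1, y=8), (x=0, y=9)
  Distance 8: (x=7, y=1), (x=6, y=2), (x=8, y=2), (x=4, y=4), (x=2, y=6), (x=1, y=7), (x=0, y=8)
  Distance 9: (x=7, y=0), (x=6, y=1), (x=8, y=1), (x=5, y=2), (x=4, y=3), (x=3, y=4), (x=2, y=5), (x=1, y=6), (x=0, y=7)
  Distance 10: (x=6, y=0), (x=8, y=0), (x=5, y=1), (x=4, y=2), (x=3, y=3), (x=2, y=4), (x=1, y=5), (x=3, y=5), (x=0, y=6)
  Distance 11: (x=5, y=0), (x=4, y=1), (x=3, y=2), (x=2, y=3), (x=1, y=4), (x=0, y=5)
  Distance 12: (x=4, y=0), (x=3, y=1), (x=2, y=2), (x=1, y=3), (x=0, y=4)
  Distance 13: (x=3, y=0), (x=2, y=1), (x=1, y=2), (x=0, y=3)
  Distance 14: (x=2, y=0), (x=1, y=1), (x=0, y=2)
  Distance 15: (x=1, y=0), (x=0, y=1)
Total reachable: 84 (grid has 84 open cells total)

Answer: Reachable cells: 84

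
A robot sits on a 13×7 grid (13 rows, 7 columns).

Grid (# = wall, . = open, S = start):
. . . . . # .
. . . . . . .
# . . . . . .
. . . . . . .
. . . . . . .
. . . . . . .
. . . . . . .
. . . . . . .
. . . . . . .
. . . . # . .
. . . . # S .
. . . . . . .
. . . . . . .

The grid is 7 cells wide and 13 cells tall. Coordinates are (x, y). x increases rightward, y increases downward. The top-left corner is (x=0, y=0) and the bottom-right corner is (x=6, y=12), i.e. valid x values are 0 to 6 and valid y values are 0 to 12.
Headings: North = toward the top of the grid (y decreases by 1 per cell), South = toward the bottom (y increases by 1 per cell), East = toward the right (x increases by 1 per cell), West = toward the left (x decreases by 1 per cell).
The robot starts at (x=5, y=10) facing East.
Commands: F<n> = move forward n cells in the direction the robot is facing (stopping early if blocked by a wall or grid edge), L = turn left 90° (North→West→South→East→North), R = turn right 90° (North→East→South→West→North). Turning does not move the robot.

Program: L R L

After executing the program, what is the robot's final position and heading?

Answer: Final position: (x=5, y=10), facing North

Derivation:
Start: (x=5, y=10), facing East
  L: turn left, now facing North
  R: turn right, now facing East
  L: turn left, now facing North
Final: (x=5, y=10), facing North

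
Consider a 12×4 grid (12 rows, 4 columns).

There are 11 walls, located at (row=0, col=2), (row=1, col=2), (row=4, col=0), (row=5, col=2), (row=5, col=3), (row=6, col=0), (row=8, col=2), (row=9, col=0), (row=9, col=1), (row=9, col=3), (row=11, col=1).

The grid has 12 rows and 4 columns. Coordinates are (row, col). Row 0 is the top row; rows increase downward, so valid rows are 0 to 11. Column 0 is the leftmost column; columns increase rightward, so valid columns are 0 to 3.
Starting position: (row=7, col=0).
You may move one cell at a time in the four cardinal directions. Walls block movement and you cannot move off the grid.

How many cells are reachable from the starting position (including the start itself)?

Answer: Reachable cells: 29

Derivation:
BFS flood-fill from (row=7, col=0):
  Distance 0: (row=7, col=0)
  Distance 1: (row=7, col=1), (row=8, col=0)
  Distance 2: (row=6, col=1), (row=7, col=2), (row=8, col=1)
  Distance 3: (row=5, col=1), (row=6, col=2), (row=7, col=3)
  Distance 4: (row=4, col=1), (row=5, col=0), (row=6, col=3), (row=8, col=3)
  Distance 5: (row=3, col=1), (row=4, col=2)
  Distance 6: (row=2, col=1), (row=3, col=0), (row=3, col=2), (row=4, col=3)
  Distance 7: (row=1, col=1), (row=2, col=0), (row=2, col=2), (row=3, col=3)
  Distance 8: (row=0, col=1), (row=1, col=0), (row=2, col=3)
  Distance 9: (row=0, col=0), (row=1, col=3)
  Distance 10: (row=0, col=3)
Total reachable: 29 (grid has 37 open cells total)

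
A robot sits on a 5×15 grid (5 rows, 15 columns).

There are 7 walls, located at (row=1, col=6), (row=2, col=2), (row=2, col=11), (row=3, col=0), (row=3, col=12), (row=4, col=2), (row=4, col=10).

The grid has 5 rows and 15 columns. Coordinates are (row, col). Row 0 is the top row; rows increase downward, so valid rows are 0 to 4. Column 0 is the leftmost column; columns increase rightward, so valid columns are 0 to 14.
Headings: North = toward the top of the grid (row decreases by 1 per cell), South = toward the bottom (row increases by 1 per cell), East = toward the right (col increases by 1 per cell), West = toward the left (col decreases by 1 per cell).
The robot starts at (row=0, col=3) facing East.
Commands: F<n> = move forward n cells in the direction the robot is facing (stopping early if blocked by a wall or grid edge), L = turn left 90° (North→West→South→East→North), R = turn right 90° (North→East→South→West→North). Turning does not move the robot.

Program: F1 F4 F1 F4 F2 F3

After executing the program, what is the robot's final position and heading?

Answer: Final position: (row=0, col=14), facing East

Derivation:
Start: (row=0, col=3), facing East
  F1: move forward 1, now at (row=0, col=4)
  F4: move forward 4, now at (row=0, col=8)
  F1: move forward 1, now at (row=0, col=9)
  F4: move forward 4, now at (row=0, col=13)
  F2: move forward 1/2 (blocked), now at (row=0, col=14)
  F3: move forward 0/3 (blocked), now at (row=0, col=14)
Final: (row=0, col=14), facing East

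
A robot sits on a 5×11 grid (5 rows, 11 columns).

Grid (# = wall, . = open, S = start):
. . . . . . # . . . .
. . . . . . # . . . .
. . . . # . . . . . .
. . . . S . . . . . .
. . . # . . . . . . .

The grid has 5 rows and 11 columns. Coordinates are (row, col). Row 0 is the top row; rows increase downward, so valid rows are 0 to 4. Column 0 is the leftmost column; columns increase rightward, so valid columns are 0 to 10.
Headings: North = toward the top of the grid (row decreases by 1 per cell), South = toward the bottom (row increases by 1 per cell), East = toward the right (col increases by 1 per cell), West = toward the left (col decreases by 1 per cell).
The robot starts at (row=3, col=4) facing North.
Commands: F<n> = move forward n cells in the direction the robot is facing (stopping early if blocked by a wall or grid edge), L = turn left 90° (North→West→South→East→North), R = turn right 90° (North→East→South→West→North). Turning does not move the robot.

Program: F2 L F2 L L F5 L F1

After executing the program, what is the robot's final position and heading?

Answer: Final position: (row=2, col=7), facing North

Derivation:
Start: (row=3, col=4), facing North
  F2: move forward 0/2 (blocked), now at (row=3, col=4)
  L: turn left, now facing West
  F2: move forward 2, now at (row=3, col=2)
  L: turn left, now facing South
  L: turn left, now facing East
  F5: move forward 5, now at (row=3, col=7)
  L: turn left, now facing North
  F1: move forward 1, now at (row=2, col=7)
Final: (row=2, col=7), facing North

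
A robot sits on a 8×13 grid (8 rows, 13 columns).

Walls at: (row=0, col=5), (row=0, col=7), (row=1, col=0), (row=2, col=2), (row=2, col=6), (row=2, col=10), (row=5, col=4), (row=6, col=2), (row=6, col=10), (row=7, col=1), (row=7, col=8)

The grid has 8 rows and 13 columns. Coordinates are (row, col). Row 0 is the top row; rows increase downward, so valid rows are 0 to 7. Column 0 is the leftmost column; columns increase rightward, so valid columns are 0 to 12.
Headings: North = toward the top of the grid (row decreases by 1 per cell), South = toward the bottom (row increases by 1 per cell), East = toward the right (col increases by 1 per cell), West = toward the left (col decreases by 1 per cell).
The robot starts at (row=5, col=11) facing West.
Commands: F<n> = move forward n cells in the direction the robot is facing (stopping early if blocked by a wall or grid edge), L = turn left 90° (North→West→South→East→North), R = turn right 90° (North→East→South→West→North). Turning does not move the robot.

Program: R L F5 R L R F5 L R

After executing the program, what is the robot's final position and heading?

Answer: Final position: (row=3, col=6), facing North

Derivation:
Start: (row=5, col=11), facing West
  R: turn right, now facing North
  L: turn left, now facing West
  F5: move forward 5, now at (row=5, col=6)
  R: turn right, now facing North
  L: turn left, now facing West
  R: turn right, now facing North
  F5: move forward 2/5 (blocked), now at (row=3, col=6)
  L: turn left, now facing West
  R: turn right, now facing North
Final: (row=3, col=6), facing North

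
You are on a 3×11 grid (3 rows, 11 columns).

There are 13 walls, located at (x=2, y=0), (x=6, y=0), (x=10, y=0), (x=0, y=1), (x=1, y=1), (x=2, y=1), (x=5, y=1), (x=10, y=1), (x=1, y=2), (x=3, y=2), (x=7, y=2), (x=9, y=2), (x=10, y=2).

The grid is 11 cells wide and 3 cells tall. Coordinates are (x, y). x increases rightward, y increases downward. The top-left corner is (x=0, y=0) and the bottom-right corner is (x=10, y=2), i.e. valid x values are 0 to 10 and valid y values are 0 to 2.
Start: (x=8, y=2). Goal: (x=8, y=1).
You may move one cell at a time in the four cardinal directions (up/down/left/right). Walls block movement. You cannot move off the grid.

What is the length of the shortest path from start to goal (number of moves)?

Answer: Shortest path length: 1

Derivation:
BFS from (x=8, y=2) until reaching (x=8, y=1):
  Distance 0: (x=8, y=2)
  Distance 1: (x=8, y=1)  <- goal reached here
One shortest path (1 moves): (x=8, y=2) -> (x=8, y=1)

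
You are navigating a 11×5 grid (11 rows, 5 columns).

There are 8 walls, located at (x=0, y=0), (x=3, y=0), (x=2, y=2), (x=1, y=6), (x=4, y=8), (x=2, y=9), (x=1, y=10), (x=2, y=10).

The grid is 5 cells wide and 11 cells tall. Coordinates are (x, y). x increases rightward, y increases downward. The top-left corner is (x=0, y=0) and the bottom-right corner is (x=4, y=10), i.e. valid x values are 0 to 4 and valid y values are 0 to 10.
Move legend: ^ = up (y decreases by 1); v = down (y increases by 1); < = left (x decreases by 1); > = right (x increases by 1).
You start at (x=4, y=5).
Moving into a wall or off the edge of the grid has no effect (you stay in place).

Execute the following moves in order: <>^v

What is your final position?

Start: (x=4, y=5)
  < (left): (x=4, y=5) -> (x=3, y=5)
  > (right): (x=3, y=5) -> (x=4, y=5)
  ^ (up): (x=4, y=5) -> (x=4, y=4)
  v (down): (x=4, y=4) -> (x=4, y=5)
Final: (x=4, y=5)

Answer: Final position: (x=4, y=5)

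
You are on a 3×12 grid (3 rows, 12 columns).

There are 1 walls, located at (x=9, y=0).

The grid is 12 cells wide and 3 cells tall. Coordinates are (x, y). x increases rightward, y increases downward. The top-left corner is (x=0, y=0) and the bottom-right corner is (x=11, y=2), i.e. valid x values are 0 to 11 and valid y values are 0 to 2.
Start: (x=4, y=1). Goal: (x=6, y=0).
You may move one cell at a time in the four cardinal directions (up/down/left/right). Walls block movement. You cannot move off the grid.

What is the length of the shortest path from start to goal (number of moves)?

Answer: Shortest path length: 3

Derivation:
BFS from (x=4, y=1) until reaching (x=6, y=0):
  Distance 0: (x=4, y=1)
  Distance 1: (x=4, y=0), (x=3, y=1), (x=5, y=1), (x=4, y=2)
  Distance 2: (x=3, y=0), (x=5, y=0), (x=2, y=1), (x=6, y=1), (x=3, y=2), (x=5, y=2)
  Distance 3: (x=2, y=0), (x=6, y=0), (x=1, y=1), (x=7, y=1), (x=2, y=2), (x=6, y=2)  <- goal reached here
One shortest path (3 moves): (x=4, y=1) -> (x=5, y=1) -> (x=6, y=1) -> (x=6, y=0)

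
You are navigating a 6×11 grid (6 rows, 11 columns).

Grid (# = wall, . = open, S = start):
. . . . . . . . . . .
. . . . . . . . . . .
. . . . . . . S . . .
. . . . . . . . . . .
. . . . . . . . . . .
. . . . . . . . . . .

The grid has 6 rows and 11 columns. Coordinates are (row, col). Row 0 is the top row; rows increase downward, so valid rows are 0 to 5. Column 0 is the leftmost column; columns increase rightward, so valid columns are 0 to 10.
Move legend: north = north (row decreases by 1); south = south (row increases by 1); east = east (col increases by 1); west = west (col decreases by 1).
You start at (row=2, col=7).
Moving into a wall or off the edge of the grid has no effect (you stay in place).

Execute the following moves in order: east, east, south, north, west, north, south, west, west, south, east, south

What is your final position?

Answer: Final position: (row=4, col=7)

Derivation:
Start: (row=2, col=7)
  east (east): (row=2, col=7) -> (row=2, col=8)
  east (east): (row=2, col=8) -> (row=2, col=9)
  south (south): (row=2, col=9) -> (row=3, col=9)
  north (north): (row=3, col=9) -> (row=2, col=9)
  west (west): (row=2, col=9) -> (row=2, col=8)
  north (north): (row=2, col=8) -> (row=1, col=8)
  south (south): (row=1, col=8) -> (row=2, col=8)
  west (west): (row=2, col=8) -> (row=2, col=7)
  west (west): (row=2, col=7) -> (row=2, col=6)
  south (south): (row=2, col=6) -> (row=3, col=6)
  east (east): (row=3, col=6) -> (row=3, col=7)
  south (south): (row=3, col=7) -> (row=4, col=7)
Final: (row=4, col=7)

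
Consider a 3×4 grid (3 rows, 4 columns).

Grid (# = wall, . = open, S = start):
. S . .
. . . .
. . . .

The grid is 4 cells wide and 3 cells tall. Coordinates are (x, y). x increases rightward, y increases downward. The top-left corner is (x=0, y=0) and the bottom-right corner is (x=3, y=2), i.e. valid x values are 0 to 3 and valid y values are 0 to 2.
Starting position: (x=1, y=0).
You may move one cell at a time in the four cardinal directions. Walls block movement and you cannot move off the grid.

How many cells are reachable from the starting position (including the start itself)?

Answer: Reachable cells: 12

Derivation:
BFS flood-fill from (x=1, y=0):
  Distance 0: (x=1, y=0)
  Distance 1: (x=0, y=0), (x=2, y=0), (x=1, y=1)
  Distance 2: (x=3, y=0), (x=0, y=1), (x=2, y=1), (x=1, y=2)
  Distance 3: (x=3, y=1), (x=0, y=2), (x=2, y=2)
  Distance 4: (x=3, y=2)
Total reachable: 12 (grid has 12 open cells total)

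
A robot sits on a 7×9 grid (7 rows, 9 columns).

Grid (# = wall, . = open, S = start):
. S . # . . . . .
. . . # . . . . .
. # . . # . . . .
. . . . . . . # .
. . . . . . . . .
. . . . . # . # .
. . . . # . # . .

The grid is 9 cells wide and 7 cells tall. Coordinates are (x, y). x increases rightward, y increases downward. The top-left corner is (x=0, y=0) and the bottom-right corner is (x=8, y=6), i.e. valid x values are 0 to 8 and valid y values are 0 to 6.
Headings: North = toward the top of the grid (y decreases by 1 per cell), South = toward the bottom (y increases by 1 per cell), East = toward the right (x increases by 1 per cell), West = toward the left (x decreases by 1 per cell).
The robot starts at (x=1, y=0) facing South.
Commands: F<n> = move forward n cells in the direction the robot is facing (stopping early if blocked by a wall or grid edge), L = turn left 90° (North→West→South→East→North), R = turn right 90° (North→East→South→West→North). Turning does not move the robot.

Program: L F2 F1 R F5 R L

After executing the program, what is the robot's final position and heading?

Start: (x=1, y=0), facing South
  L: turn left, now facing East
  F2: move forward 1/2 (blocked), now at (x=2, y=0)
  F1: move forward 0/1 (blocked), now at (x=2, y=0)
  R: turn right, now facing South
  F5: move forward 5, now at (x=2, y=5)
  R: turn right, now facing West
  L: turn left, now facing South
Final: (x=2, y=5), facing South

Answer: Final position: (x=2, y=5), facing South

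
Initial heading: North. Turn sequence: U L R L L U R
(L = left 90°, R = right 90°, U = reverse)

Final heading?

Answer: Final heading: West

Derivation:
Start: North
  U (U-turn (180°)) -> South
  L (left (90° counter-clockwise)) -> East
  R (right (90° clockwise)) -> South
  L (left (90° counter-clockwise)) -> East
  L (left (90° counter-clockwise)) -> North
  U (U-turn (180°)) -> South
  R (right (90° clockwise)) -> West
Final: West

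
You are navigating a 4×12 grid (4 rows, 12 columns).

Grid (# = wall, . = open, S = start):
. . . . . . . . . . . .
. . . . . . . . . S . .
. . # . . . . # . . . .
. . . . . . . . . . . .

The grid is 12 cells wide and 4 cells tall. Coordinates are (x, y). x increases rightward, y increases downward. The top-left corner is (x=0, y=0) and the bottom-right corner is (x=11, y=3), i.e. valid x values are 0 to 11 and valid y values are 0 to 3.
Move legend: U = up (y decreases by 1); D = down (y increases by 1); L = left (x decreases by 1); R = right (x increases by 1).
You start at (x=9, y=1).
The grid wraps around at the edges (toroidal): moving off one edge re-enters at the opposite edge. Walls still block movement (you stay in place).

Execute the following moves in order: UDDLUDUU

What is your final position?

Start: (x=9, y=1)
  U (up): (x=9, y=1) -> (x=9, y=0)
  D (down): (x=9, y=0) -> (x=9, y=1)
  D (down): (x=9, y=1) -> (x=9, y=2)
  L (left): (x=9, y=2) -> (x=8, y=2)
  U (up): (x=8, y=2) -> (x=8, y=1)
  D (down): (x=8, y=1) -> (x=8, y=2)
  U (up): (x=8, y=2) -> (x=8, y=1)
  U (up): (x=8, y=1) -> (x=8, y=0)
Final: (x=8, y=0)

Answer: Final position: (x=8, y=0)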